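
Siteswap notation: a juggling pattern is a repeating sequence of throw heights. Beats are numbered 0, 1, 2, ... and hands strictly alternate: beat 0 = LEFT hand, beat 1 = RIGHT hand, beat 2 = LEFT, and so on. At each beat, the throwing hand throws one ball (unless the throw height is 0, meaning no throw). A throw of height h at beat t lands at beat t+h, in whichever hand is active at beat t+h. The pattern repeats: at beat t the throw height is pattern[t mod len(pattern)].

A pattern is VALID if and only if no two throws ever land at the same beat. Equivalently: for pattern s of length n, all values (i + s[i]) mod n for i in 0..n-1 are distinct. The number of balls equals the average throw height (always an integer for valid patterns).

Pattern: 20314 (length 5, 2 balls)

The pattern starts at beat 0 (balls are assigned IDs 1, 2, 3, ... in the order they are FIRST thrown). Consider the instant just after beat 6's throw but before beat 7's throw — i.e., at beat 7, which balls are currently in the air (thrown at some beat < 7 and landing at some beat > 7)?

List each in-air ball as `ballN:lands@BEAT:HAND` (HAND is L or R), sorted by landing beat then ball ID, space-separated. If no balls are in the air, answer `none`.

Beat 0 (L): throw ball1 h=2 -> lands@2:L; in-air after throw: [b1@2:L]
Beat 2 (L): throw ball1 h=3 -> lands@5:R; in-air after throw: [b1@5:R]
Beat 3 (R): throw ball2 h=1 -> lands@4:L; in-air after throw: [b2@4:L b1@5:R]
Beat 4 (L): throw ball2 h=4 -> lands@8:L; in-air after throw: [b1@5:R b2@8:L]
Beat 5 (R): throw ball1 h=2 -> lands@7:R; in-air after throw: [b1@7:R b2@8:L]
Beat 7 (R): throw ball1 h=3 -> lands@10:L; in-air after throw: [b2@8:L b1@10:L]

Answer: ball2:lands@8:L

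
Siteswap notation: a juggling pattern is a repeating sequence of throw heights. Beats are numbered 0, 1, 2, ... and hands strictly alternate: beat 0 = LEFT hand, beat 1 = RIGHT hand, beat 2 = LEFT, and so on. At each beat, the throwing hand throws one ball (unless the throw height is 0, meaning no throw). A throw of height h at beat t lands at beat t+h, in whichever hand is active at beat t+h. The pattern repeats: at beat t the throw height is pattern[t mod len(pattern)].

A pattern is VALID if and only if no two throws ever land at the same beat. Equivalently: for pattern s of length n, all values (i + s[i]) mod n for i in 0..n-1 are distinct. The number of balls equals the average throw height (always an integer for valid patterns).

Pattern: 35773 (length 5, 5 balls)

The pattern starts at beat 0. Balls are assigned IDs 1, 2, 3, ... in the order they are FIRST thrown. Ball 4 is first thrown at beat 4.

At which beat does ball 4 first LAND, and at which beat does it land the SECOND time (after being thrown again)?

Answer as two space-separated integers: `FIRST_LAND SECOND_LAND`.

Beat 0 (L): throw ball1 h=3 -> lands@3:R; in-air after throw: [b1@3:R]
Beat 1 (R): throw ball2 h=5 -> lands@6:L; in-air after throw: [b1@3:R b2@6:L]
Beat 2 (L): throw ball3 h=7 -> lands@9:R; in-air after throw: [b1@3:R b2@6:L b3@9:R]
Beat 3 (R): throw ball1 h=7 -> lands@10:L; in-air after throw: [b2@6:L b3@9:R b1@10:L]
Beat 4 (L): throw ball4 h=3 -> lands@7:R; in-air after throw: [b2@6:L b4@7:R b3@9:R b1@10:L]
Beat 5 (R): throw ball5 h=3 -> lands@8:L; in-air after throw: [b2@6:L b4@7:R b5@8:L b3@9:R b1@10:L]
Beat 6 (L): throw ball2 h=5 -> lands@11:R; in-air after throw: [b4@7:R b5@8:L b3@9:R b1@10:L b2@11:R]
Beat 7 (R): throw ball4 h=7 -> lands@14:L; in-air after throw: [b5@8:L b3@9:R b1@10:L b2@11:R b4@14:L]
Beat 8 (L): throw ball5 h=7 -> lands@15:R; in-air after throw: [b3@9:R b1@10:L b2@11:R b4@14:L b5@15:R]
Beat 9 (R): throw ball3 h=3 -> lands@12:L; in-air after throw: [b1@10:L b2@11:R b3@12:L b4@14:L b5@15:R]
Beat 10 (L): throw ball1 h=3 -> lands@13:R; in-air after throw: [b2@11:R b3@12:L b1@13:R b4@14:L b5@15:R]
Beat 11 (R): throw ball2 h=5 -> lands@16:L; in-air after throw: [b3@12:L b1@13:R b4@14:L b5@15:R b2@16:L]
Beat 12 (L): throw ball3 h=7 -> lands@19:R; in-air after throw: [b1@13:R b4@14:L b5@15:R b2@16:L b3@19:R]
Beat 13 (R): throw ball1 h=7 -> lands@20:L; in-air after throw: [b4@14:L b5@15:R b2@16:L b3@19:R b1@20:L]
Beat 14 (L): throw ball4 h=3 -> lands@17:R; in-air after throw: [b5@15:R b2@16:L b4@17:R b3@19:R b1@20:L]
Ball 4: thrown@4 h=3 -> first land @7; rethrown@7 h=7 -> second land @14

Answer: 7 14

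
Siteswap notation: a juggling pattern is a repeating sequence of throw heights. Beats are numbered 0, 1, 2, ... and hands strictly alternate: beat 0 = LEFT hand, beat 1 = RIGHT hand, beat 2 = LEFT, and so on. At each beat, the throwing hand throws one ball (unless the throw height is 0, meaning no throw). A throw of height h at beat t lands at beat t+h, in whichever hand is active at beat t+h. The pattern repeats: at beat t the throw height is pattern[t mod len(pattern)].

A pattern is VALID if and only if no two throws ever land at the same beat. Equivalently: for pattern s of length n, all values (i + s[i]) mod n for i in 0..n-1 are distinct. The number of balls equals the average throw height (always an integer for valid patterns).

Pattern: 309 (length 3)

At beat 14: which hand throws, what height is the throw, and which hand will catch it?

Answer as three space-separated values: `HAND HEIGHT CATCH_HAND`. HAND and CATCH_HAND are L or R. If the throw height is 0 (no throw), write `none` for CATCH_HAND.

Beat 14: 14 mod 2 = 0, so hand = L
Throw height = pattern[14 mod 3] = pattern[2] = 9
Lands at beat 14+9=23, 23 mod 2 = 1, so catch hand = R

Answer: L 9 R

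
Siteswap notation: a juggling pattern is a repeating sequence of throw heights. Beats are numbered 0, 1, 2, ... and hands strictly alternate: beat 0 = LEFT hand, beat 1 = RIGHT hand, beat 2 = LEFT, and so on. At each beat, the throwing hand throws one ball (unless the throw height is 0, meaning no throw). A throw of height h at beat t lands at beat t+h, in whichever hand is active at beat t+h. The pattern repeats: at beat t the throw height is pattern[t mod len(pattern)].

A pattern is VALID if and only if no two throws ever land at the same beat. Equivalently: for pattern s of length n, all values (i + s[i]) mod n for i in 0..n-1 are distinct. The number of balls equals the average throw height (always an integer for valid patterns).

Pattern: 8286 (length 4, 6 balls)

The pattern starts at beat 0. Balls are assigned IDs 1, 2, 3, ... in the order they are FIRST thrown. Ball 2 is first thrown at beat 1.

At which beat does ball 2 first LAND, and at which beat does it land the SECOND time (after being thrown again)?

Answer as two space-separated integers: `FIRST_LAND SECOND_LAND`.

Beat 0 (L): throw ball1 h=8 -> lands@8:L; in-air after throw: [b1@8:L]
Beat 1 (R): throw ball2 h=2 -> lands@3:R; in-air after throw: [b2@3:R b1@8:L]
Beat 2 (L): throw ball3 h=8 -> lands@10:L; in-air after throw: [b2@3:R b1@8:L b3@10:L]
Beat 3 (R): throw ball2 h=6 -> lands@9:R; in-air after throw: [b1@8:L b2@9:R b3@10:L]
Beat 4 (L): throw ball4 h=8 -> lands@12:L; in-air after throw: [b1@8:L b2@9:R b3@10:L b4@12:L]
Beat 5 (R): throw ball5 h=2 -> lands@7:R; in-air after throw: [b5@7:R b1@8:L b2@9:R b3@10:L b4@12:L]
Beat 6 (L): throw ball6 h=8 -> lands@14:L; in-air after throw: [b5@7:R b1@8:L b2@9:R b3@10:L b4@12:L b6@14:L]
Beat 7 (R): throw ball5 h=6 -> lands@13:R; in-air after throw: [b1@8:L b2@9:R b3@10:L b4@12:L b5@13:R b6@14:L]
Beat 8 (L): throw ball1 h=8 -> lands@16:L; in-air after throw: [b2@9:R b3@10:L b4@12:L b5@13:R b6@14:L b1@16:L]
Beat 9 (R): throw ball2 h=2 -> lands@11:R; in-air after throw: [b3@10:L b2@11:R b4@12:L b5@13:R b6@14:L b1@16:L]
Ball 2: thrown@1 h=2 -> first land @3; rethrown@3 h=6 -> second land @9

Answer: 3 9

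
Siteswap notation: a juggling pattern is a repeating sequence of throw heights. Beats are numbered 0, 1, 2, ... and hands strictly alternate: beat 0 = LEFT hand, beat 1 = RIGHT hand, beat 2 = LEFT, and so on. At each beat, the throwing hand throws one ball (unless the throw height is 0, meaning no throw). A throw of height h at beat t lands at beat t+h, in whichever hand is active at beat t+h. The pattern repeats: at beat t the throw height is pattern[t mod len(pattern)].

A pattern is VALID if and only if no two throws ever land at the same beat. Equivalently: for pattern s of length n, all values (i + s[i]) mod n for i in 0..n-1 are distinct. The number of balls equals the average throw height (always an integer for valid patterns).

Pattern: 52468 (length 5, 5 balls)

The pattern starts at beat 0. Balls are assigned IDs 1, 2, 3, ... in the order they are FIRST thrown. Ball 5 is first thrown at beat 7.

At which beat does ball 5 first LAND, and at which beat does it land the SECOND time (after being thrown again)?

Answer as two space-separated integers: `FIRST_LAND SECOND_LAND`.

Answer: 11 13

Derivation:
Beat 0 (L): throw ball1 h=5 -> lands@5:R; in-air after throw: [b1@5:R]
Beat 1 (R): throw ball2 h=2 -> lands@3:R; in-air after throw: [b2@3:R b1@5:R]
Beat 2 (L): throw ball3 h=4 -> lands@6:L; in-air after throw: [b2@3:R b1@5:R b3@6:L]
Beat 3 (R): throw ball2 h=6 -> lands@9:R; in-air after throw: [b1@5:R b3@6:L b2@9:R]
Beat 4 (L): throw ball4 h=8 -> lands@12:L; in-air after throw: [b1@5:R b3@6:L b2@9:R b4@12:L]
Beat 5 (R): throw ball1 h=5 -> lands@10:L; in-air after throw: [b3@6:L b2@9:R b1@10:L b4@12:L]
Beat 6 (L): throw ball3 h=2 -> lands@8:L; in-air after throw: [b3@8:L b2@9:R b1@10:L b4@12:L]
Beat 7 (R): throw ball5 h=4 -> lands@11:R; in-air after throw: [b3@8:L b2@9:R b1@10:L b5@11:R b4@12:L]
Beat 8 (L): throw ball3 h=6 -> lands@14:L; in-air after throw: [b2@9:R b1@10:L b5@11:R b4@12:L b3@14:L]
Beat 9 (R): throw ball2 h=8 -> lands@17:R; in-air after throw: [b1@10:L b5@11:R b4@12:L b3@14:L b2@17:R]
Beat 10 (L): throw ball1 h=5 -> lands@15:R; in-air after throw: [b5@11:R b4@12:L b3@14:L b1@15:R b2@17:R]
Beat 11 (R): throw ball5 h=2 -> lands@13:R; in-air after throw: [b4@12:L b5@13:R b3@14:L b1@15:R b2@17:R]
Ball 5: thrown@7 h=4 -> first land @11; rethrown@11 h=2 -> second land @13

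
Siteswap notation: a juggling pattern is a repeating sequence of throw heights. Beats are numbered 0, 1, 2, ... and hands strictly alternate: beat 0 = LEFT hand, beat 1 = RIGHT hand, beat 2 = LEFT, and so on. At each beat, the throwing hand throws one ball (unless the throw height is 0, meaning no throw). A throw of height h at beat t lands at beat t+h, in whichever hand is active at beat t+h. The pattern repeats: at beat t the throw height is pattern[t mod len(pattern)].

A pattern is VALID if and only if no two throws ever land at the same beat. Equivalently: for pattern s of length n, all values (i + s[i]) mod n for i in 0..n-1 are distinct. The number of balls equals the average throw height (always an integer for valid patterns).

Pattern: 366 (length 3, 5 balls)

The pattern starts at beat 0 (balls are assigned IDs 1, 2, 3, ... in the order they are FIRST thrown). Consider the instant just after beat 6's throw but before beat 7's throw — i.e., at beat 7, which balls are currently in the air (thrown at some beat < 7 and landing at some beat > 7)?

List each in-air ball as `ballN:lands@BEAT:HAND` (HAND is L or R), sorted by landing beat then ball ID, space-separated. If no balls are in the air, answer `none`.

Answer: ball3:lands@8:L ball1:lands@9:R ball4:lands@10:L ball5:lands@11:R

Derivation:
Beat 0 (L): throw ball1 h=3 -> lands@3:R; in-air after throw: [b1@3:R]
Beat 1 (R): throw ball2 h=6 -> lands@7:R; in-air after throw: [b1@3:R b2@7:R]
Beat 2 (L): throw ball3 h=6 -> lands@8:L; in-air after throw: [b1@3:R b2@7:R b3@8:L]
Beat 3 (R): throw ball1 h=3 -> lands@6:L; in-air after throw: [b1@6:L b2@7:R b3@8:L]
Beat 4 (L): throw ball4 h=6 -> lands@10:L; in-air after throw: [b1@6:L b2@7:R b3@8:L b4@10:L]
Beat 5 (R): throw ball5 h=6 -> lands@11:R; in-air after throw: [b1@6:L b2@7:R b3@8:L b4@10:L b5@11:R]
Beat 6 (L): throw ball1 h=3 -> lands@9:R; in-air after throw: [b2@7:R b3@8:L b1@9:R b4@10:L b5@11:R]
Beat 7 (R): throw ball2 h=6 -> lands@13:R; in-air after throw: [b3@8:L b1@9:R b4@10:L b5@11:R b2@13:R]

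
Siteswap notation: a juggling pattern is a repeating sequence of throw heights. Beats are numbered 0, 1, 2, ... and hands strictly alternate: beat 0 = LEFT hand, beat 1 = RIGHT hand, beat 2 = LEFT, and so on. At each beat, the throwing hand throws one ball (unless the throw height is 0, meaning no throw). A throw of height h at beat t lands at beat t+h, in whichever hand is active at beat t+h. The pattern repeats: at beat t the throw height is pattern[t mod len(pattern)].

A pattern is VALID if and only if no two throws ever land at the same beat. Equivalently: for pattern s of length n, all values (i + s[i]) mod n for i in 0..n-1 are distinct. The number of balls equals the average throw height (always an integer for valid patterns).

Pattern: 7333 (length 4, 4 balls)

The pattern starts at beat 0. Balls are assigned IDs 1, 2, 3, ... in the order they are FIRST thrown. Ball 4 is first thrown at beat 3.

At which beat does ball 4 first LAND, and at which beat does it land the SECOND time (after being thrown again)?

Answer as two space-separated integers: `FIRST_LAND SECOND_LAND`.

Answer: 6 9

Derivation:
Beat 0 (L): throw ball1 h=7 -> lands@7:R; in-air after throw: [b1@7:R]
Beat 1 (R): throw ball2 h=3 -> lands@4:L; in-air after throw: [b2@4:L b1@7:R]
Beat 2 (L): throw ball3 h=3 -> lands@5:R; in-air after throw: [b2@4:L b3@5:R b1@7:R]
Beat 3 (R): throw ball4 h=3 -> lands@6:L; in-air after throw: [b2@4:L b3@5:R b4@6:L b1@7:R]
Beat 4 (L): throw ball2 h=7 -> lands@11:R; in-air after throw: [b3@5:R b4@6:L b1@7:R b2@11:R]
Beat 5 (R): throw ball3 h=3 -> lands@8:L; in-air after throw: [b4@6:L b1@7:R b3@8:L b2@11:R]
Beat 6 (L): throw ball4 h=3 -> lands@9:R; in-air after throw: [b1@7:R b3@8:L b4@9:R b2@11:R]
Beat 7 (R): throw ball1 h=3 -> lands@10:L; in-air after throw: [b3@8:L b4@9:R b1@10:L b2@11:R]
Beat 8 (L): throw ball3 h=7 -> lands@15:R; in-air after throw: [b4@9:R b1@10:L b2@11:R b3@15:R]
Beat 9 (R): throw ball4 h=3 -> lands@12:L; in-air after throw: [b1@10:L b2@11:R b4@12:L b3@15:R]
Ball 4: thrown@3 h=3 -> first land @6; rethrown@6 h=3 -> second land @9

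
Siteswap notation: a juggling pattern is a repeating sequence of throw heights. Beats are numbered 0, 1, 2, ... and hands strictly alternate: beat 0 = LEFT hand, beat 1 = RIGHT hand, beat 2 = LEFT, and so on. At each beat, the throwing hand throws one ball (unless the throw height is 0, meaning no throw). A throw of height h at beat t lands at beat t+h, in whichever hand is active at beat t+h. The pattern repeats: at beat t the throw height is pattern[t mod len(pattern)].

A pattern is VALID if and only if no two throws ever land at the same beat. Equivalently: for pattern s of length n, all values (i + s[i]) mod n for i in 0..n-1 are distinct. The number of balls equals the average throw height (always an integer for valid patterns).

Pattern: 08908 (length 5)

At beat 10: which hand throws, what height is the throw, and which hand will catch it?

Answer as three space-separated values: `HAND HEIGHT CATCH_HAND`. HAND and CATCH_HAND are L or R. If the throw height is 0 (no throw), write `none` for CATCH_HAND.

Answer: L 0 none

Derivation:
Beat 10: 10 mod 2 = 0, so hand = L
Throw height = pattern[10 mod 5] = pattern[0] = 0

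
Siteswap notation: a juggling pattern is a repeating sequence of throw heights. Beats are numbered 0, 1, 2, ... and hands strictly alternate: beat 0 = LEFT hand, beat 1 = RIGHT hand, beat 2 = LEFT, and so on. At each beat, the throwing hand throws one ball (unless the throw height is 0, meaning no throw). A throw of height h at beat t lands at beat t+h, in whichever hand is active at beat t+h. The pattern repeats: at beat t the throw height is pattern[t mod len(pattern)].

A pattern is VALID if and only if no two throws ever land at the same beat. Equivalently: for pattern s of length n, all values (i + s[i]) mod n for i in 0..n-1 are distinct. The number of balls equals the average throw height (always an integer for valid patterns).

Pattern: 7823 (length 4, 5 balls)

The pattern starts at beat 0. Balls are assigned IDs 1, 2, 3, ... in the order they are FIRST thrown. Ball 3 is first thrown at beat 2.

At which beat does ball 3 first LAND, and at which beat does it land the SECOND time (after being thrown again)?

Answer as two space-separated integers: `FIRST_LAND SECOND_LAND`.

Answer: 4 11

Derivation:
Beat 0 (L): throw ball1 h=7 -> lands@7:R; in-air after throw: [b1@7:R]
Beat 1 (R): throw ball2 h=8 -> lands@9:R; in-air after throw: [b1@7:R b2@9:R]
Beat 2 (L): throw ball3 h=2 -> lands@4:L; in-air after throw: [b3@4:L b1@7:R b2@9:R]
Beat 3 (R): throw ball4 h=3 -> lands@6:L; in-air after throw: [b3@4:L b4@6:L b1@7:R b2@9:R]
Beat 4 (L): throw ball3 h=7 -> lands@11:R; in-air after throw: [b4@6:L b1@7:R b2@9:R b3@11:R]
Beat 5 (R): throw ball5 h=8 -> lands@13:R; in-air after throw: [b4@6:L b1@7:R b2@9:R b3@11:R b5@13:R]
Beat 6 (L): throw ball4 h=2 -> lands@8:L; in-air after throw: [b1@7:R b4@8:L b2@9:R b3@11:R b5@13:R]
Beat 7 (R): throw ball1 h=3 -> lands@10:L; in-air after throw: [b4@8:L b2@9:R b1@10:L b3@11:R b5@13:R]
Beat 8 (L): throw ball4 h=7 -> lands@15:R; in-air after throw: [b2@9:R b1@10:L b3@11:R b5@13:R b4@15:R]
Beat 9 (R): throw ball2 h=8 -> lands@17:R; in-air after throw: [b1@10:L b3@11:R b5@13:R b4@15:R b2@17:R]
Beat 10 (L): throw ball1 h=2 -> lands@12:L; in-air after throw: [b3@11:R b1@12:L b5@13:R b4@15:R b2@17:R]
Beat 11 (R): throw ball3 h=3 -> lands@14:L; in-air after throw: [b1@12:L b5@13:R b3@14:L b4@15:R b2@17:R]
Ball 3: thrown@2 h=2 -> first land @4; rethrown@4 h=7 -> second land @11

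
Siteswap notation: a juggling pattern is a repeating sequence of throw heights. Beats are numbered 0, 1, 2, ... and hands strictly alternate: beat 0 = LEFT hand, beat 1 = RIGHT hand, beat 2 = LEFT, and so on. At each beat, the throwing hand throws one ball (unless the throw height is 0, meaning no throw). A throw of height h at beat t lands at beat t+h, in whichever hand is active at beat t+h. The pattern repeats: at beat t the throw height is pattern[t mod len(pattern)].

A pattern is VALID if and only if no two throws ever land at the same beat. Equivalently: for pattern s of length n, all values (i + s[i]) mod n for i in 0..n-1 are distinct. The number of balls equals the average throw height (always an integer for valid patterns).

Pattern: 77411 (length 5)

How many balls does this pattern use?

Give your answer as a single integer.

Pattern = [7, 7, 4, 1, 1], length n = 5
  position 0: throw height = 7, running sum = 7
  position 1: throw height = 7, running sum = 14
  position 2: throw height = 4, running sum = 18
  position 3: throw height = 1, running sum = 19
  position 4: throw height = 1, running sum = 20
Total sum = 20; balls = sum / n = 20 / 5 = 4

Answer: 4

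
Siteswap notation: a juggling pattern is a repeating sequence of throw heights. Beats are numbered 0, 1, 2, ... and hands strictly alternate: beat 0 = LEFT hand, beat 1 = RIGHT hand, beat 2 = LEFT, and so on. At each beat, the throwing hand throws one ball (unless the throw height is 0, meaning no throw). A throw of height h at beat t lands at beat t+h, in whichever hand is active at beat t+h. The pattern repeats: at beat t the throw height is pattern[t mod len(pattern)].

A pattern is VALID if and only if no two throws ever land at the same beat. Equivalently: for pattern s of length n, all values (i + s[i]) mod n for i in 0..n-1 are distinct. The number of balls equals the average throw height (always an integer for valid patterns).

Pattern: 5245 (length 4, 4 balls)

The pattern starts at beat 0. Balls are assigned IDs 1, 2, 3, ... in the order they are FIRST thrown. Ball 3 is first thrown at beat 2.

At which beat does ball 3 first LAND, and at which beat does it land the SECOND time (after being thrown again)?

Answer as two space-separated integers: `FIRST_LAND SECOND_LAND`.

Answer: 6 10

Derivation:
Beat 0 (L): throw ball1 h=5 -> lands@5:R; in-air after throw: [b1@5:R]
Beat 1 (R): throw ball2 h=2 -> lands@3:R; in-air after throw: [b2@3:R b1@5:R]
Beat 2 (L): throw ball3 h=4 -> lands@6:L; in-air after throw: [b2@3:R b1@5:R b3@6:L]
Beat 3 (R): throw ball2 h=5 -> lands@8:L; in-air after throw: [b1@5:R b3@6:L b2@8:L]
Beat 4 (L): throw ball4 h=5 -> lands@9:R; in-air after throw: [b1@5:R b3@6:L b2@8:L b4@9:R]
Beat 5 (R): throw ball1 h=2 -> lands@7:R; in-air after throw: [b3@6:L b1@7:R b2@8:L b4@9:R]
Beat 6 (L): throw ball3 h=4 -> lands@10:L; in-air after throw: [b1@7:R b2@8:L b4@9:R b3@10:L]
Beat 7 (R): throw ball1 h=5 -> lands@12:L; in-air after throw: [b2@8:L b4@9:R b3@10:L b1@12:L]
Beat 8 (L): throw ball2 h=5 -> lands@13:R; in-air after throw: [b4@9:R b3@10:L b1@12:L b2@13:R]
Beat 9 (R): throw ball4 h=2 -> lands@11:R; in-air after throw: [b3@10:L b4@11:R b1@12:L b2@13:R]
Beat 10 (L): throw ball3 h=4 -> lands@14:L; in-air after throw: [b4@11:R b1@12:L b2@13:R b3@14:L]
Ball 3: thrown@2 h=4 -> first land @6; rethrown@6 h=4 -> second land @10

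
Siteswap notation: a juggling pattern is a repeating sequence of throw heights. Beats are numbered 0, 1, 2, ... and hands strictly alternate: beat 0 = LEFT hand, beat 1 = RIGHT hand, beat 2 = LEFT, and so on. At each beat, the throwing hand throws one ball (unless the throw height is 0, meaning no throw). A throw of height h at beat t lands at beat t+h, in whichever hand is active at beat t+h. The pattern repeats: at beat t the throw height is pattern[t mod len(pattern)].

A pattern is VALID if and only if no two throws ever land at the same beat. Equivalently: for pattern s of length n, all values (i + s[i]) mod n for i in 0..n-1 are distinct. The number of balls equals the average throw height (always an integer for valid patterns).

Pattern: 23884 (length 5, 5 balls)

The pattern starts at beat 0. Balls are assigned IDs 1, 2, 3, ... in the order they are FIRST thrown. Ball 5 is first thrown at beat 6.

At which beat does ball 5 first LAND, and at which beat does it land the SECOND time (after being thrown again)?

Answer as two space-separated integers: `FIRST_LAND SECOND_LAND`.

Beat 0 (L): throw ball1 h=2 -> lands@2:L; in-air after throw: [b1@2:L]
Beat 1 (R): throw ball2 h=3 -> lands@4:L; in-air after throw: [b1@2:L b2@4:L]
Beat 2 (L): throw ball1 h=8 -> lands@10:L; in-air after throw: [b2@4:L b1@10:L]
Beat 3 (R): throw ball3 h=8 -> lands@11:R; in-air after throw: [b2@4:L b1@10:L b3@11:R]
Beat 4 (L): throw ball2 h=4 -> lands@8:L; in-air after throw: [b2@8:L b1@10:L b3@11:R]
Beat 5 (R): throw ball4 h=2 -> lands@7:R; in-air after throw: [b4@7:R b2@8:L b1@10:L b3@11:R]
Beat 6 (L): throw ball5 h=3 -> lands@9:R; in-air after throw: [b4@7:R b2@8:L b5@9:R b1@10:L b3@11:R]
Beat 7 (R): throw ball4 h=8 -> lands@15:R; in-air after throw: [b2@8:L b5@9:R b1@10:L b3@11:R b4@15:R]
Beat 8 (L): throw ball2 h=8 -> lands@16:L; in-air after throw: [b5@9:R b1@10:L b3@11:R b4@15:R b2@16:L]
Beat 9 (R): throw ball5 h=4 -> lands@13:R; in-air after throw: [b1@10:L b3@11:R b5@13:R b4@15:R b2@16:L]
Beat 10 (L): throw ball1 h=2 -> lands@12:L; in-air after throw: [b3@11:R b1@12:L b5@13:R b4@15:R b2@16:L]
Beat 11 (R): throw ball3 h=3 -> lands@14:L; in-air after throw: [b1@12:L b5@13:R b3@14:L b4@15:R b2@16:L]
Ball 5: thrown@6 h=3 -> first land @9; rethrown@9 h=4 -> second land @13

Answer: 9 13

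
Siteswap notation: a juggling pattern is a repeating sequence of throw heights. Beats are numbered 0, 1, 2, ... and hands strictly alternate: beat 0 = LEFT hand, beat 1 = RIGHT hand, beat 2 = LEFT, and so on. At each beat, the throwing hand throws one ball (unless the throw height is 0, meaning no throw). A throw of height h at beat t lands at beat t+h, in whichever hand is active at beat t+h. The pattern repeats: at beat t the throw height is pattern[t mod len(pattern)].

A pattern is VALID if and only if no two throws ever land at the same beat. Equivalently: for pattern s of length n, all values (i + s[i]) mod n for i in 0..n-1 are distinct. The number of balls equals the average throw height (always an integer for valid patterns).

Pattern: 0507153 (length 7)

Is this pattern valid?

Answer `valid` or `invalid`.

i=0: (i + s[i]) mod n = (0 + 0) mod 7 = 0
i=1: (i + s[i]) mod n = (1 + 5) mod 7 = 6
i=2: (i + s[i]) mod n = (2 + 0) mod 7 = 2
i=3: (i + s[i]) mod n = (3 + 7) mod 7 = 3
i=4: (i + s[i]) mod n = (4 + 1) mod 7 = 5
i=5: (i + s[i]) mod n = (5 + 5) mod 7 = 3
i=6: (i + s[i]) mod n = (6 + 3) mod 7 = 2
Residues: [0, 6, 2, 3, 5, 3, 2], distinct: False

Answer: invalid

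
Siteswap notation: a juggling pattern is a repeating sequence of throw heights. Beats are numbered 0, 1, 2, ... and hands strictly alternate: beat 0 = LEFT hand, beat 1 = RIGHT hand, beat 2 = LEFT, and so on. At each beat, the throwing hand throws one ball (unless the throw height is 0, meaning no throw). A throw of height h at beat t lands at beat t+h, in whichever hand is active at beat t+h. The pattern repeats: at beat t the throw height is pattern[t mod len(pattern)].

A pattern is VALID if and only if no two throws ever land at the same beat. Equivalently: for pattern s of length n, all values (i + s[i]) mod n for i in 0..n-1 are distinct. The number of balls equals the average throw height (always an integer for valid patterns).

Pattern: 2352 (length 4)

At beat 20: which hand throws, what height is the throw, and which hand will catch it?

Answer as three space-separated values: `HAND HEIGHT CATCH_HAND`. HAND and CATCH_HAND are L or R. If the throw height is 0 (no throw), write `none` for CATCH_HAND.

Answer: L 2 L

Derivation:
Beat 20: 20 mod 2 = 0, so hand = L
Throw height = pattern[20 mod 4] = pattern[0] = 2
Lands at beat 20+2=22, 22 mod 2 = 0, so catch hand = L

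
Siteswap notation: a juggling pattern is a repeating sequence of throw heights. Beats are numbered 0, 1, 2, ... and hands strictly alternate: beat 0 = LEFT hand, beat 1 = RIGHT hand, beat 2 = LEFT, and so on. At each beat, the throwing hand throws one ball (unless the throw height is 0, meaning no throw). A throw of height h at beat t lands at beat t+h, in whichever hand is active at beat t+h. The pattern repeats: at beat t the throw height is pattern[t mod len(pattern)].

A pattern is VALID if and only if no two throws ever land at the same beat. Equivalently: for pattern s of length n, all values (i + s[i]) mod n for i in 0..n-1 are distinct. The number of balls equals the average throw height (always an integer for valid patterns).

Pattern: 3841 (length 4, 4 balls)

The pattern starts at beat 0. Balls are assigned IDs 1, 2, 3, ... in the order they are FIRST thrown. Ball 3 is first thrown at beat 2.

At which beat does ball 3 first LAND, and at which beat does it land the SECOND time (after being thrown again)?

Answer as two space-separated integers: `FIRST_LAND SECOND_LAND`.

Answer: 6 10

Derivation:
Beat 0 (L): throw ball1 h=3 -> lands@3:R; in-air after throw: [b1@3:R]
Beat 1 (R): throw ball2 h=8 -> lands@9:R; in-air after throw: [b1@3:R b2@9:R]
Beat 2 (L): throw ball3 h=4 -> lands@6:L; in-air after throw: [b1@3:R b3@6:L b2@9:R]
Beat 3 (R): throw ball1 h=1 -> lands@4:L; in-air after throw: [b1@4:L b3@6:L b2@9:R]
Beat 4 (L): throw ball1 h=3 -> lands@7:R; in-air after throw: [b3@6:L b1@7:R b2@9:R]
Beat 5 (R): throw ball4 h=8 -> lands@13:R; in-air after throw: [b3@6:L b1@7:R b2@9:R b4@13:R]
Beat 6 (L): throw ball3 h=4 -> lands@10:L; in-air after throw: [b1@7:R b2@9:R b3@10:L b4@13:R]
Beat 7 (R): throw ball1 h=1 -> lands@8:L; in-air after throw: [b1@8:L b2@9:R b3@10:L b4@13:R]
Beat 8 (L): throw ball1 h=3 -> lands@11:R; in-air after throw: [b2@9:R b3@10:L b1@11:R b4@13:R]
Beat 9 (R): throw ball2 h=8 -> lands@17:R; in-air after throw: [b3@10:L b1@11:R b4@13:R b2@17:R]
Beat 10 (L): throw ball3 h=4 -> lands@14:L; in-air after throw: [b1@11:R b4@13:R b3@14:L b2@17:R]
Ball 3: thrown@2 h=4 -> first land @6; rethrown@6 h=4 -> second land @10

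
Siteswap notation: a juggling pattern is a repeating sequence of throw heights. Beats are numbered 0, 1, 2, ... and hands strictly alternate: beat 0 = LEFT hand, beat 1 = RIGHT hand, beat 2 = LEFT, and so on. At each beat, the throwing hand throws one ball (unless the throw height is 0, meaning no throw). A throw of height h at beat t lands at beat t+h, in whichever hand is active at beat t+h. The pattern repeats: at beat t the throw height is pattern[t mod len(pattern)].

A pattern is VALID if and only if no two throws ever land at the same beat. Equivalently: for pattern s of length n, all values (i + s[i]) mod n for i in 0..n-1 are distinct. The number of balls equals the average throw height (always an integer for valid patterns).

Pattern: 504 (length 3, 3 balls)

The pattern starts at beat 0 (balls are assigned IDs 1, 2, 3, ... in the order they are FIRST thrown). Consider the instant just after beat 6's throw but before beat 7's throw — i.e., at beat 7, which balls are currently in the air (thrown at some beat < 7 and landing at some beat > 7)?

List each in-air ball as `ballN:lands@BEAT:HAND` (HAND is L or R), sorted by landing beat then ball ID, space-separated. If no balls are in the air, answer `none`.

Answer: ball3:lands@8:L ball1:lands@9:R ball2:lands@11:R

Derivation:
Beat 0 (L): throw ball1 h=5 -> lands@5:R; in-air after throw: [b1@5:R]
Beat 2 (L): throw ball2 h=4 -> lands@6:L; in-air after throw: [b1@5:R b2@6:L]
Beat 3 (R): throw ball3 h=5 -> lands@8:L; in-air after throw: [b1@5:R b2@6:L b3@8:L]
Beat 5 (R): throw ball1 h=4 -> lands@9:R; in-air after throw: [b2@6:L b3@8:L b1@9:R]
Beat 6 (L): throw ball2 h=5 -> lands@11:R; in-air after throw: [b3@8:L b1@9:R b2@11:R]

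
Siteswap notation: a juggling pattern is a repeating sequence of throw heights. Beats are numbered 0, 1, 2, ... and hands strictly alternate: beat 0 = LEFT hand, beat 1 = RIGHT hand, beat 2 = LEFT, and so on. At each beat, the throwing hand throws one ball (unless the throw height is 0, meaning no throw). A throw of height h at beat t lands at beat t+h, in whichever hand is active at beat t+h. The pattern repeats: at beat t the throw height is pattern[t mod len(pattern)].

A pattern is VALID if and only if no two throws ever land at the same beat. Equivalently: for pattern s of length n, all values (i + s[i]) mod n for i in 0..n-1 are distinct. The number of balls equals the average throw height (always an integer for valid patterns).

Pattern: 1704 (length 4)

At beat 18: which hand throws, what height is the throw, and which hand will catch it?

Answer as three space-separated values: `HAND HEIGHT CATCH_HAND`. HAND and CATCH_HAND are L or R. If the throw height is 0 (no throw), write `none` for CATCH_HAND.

Answer: L 0 none

Derivation:
Beat 18: 18 mod 2 = 0, so hand = L
Throw height = pattern[18 mod 4] = pattern[2] = 0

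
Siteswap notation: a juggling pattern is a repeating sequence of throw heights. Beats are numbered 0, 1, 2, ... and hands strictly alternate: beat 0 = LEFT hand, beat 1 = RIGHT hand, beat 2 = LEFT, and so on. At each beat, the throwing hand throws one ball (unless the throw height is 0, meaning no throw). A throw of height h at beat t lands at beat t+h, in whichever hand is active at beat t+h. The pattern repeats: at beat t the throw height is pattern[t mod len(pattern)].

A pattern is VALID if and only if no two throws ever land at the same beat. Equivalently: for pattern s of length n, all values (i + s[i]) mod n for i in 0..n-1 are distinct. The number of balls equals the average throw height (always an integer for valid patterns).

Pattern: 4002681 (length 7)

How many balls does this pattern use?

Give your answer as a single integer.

Pattern = [4, 0, 0, 2, 6, 8, 1], length n = 7
  position 0: throw height = 4, running sum = 4
  position 1: throw height = 0, running sum = 4
  position 2: throw height = 0, running sum = 4
  position 3: throw height = 2, running sum = 6
  position 4: throw height = 6, running sum = 12
  position 5: throw height = 8, running sum = 20
  position 6: throw height = 1, running sum = 21
Total sum = 21; balls = sum / n = 21 / 7 = 3

Answer: 3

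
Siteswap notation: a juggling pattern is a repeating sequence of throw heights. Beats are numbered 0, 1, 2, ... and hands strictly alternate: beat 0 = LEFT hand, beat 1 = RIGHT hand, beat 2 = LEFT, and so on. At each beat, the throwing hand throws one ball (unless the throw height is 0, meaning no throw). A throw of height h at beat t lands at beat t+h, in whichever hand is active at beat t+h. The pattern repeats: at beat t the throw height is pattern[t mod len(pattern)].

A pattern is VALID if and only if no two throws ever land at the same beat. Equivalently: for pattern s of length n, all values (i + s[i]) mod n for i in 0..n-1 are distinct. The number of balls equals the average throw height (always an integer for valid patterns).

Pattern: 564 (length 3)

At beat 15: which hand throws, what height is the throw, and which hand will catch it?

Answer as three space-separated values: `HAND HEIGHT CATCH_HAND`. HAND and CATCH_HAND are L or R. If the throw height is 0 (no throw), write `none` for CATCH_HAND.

Answer: R 5 L

Derivation:
Beat 15: 15 mod 2 = 1, so hand = R
Throw height = pattern[15 mod 3] = pattern[0] = 5
Lands at beat 15+5=20, 20 mod 2 = 0, so catch hand = L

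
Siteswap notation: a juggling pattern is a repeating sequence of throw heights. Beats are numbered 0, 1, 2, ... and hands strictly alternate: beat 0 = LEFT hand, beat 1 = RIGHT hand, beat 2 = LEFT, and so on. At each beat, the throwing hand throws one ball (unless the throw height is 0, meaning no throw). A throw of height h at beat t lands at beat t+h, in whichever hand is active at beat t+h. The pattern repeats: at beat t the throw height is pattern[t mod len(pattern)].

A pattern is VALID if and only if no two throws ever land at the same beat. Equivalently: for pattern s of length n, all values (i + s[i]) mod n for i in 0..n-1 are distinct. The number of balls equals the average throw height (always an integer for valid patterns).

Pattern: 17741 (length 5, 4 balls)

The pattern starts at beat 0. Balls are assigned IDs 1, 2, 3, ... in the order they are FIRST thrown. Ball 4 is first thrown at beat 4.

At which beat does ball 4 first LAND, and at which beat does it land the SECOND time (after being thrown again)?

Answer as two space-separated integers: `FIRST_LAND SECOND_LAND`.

Answer: 5 6

Derivation:
Beat 0 (L): throw ball1 h=1 -> lands@1:R; in-air after throw: [b1@1:R]
Beat 1 (R): throw ball1 h=7 -> lands@8:L; in-air after throw: [b1@8:L]
Beat 2 (L): throw ball2 h=7 -> lands@9:R; in-air after throw: [b1@8:L b2@9:R]
Beat 3 (R): throw ball3 h=4 -> lands@7:R; in-air after throw: [b3@7:R b1@8:L b2@9:R]
Beat 4 (L): throw ball4 h=1 -> lands@5:R; in-air after throw: [b4@5:R b3@7:R b1@8:L b2@9:R]
Beat 5 (R): throw ball4 h=1 -> lands@6:L; in-air after throw: [b4@6:L b3@7:R b1@8:L b2@9:R]
Beat 6 (L): throw ball4 h=7 -> lands@13:R; in-air after throw: [b3@7:R b1@8:L b2@9:R b4@13:R]
Ball 4: thrown@4 h=1 -> first land @5; rethrown@5 h=1 -> second land @6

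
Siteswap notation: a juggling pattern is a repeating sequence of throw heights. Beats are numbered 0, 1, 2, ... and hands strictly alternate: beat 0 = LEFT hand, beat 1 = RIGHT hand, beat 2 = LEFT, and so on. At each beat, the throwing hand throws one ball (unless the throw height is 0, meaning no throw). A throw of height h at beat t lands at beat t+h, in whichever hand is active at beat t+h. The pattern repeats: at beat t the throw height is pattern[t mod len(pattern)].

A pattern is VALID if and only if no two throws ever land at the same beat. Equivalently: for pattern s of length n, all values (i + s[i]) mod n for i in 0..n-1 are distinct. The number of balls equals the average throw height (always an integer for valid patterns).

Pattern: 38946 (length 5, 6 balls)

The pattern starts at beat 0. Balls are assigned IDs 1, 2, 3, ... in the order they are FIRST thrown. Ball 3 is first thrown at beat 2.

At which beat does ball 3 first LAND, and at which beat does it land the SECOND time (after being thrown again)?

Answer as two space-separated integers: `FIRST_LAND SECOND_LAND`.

Answer: 11 19

Derivation:
Beat 0 (L): throw ball1 h=3 -> lands@3:R; in-air after throw: [b1@3:R]
Beat 1 (R): throw ball2 h=8 -> lands@9:R; in-air after throw: [b1@3:R b2@9:R]
Beat 2 (L): throw ball3 h=9 -> lands@11:R; in-air after throw: [b1@3:R b2@9:R b3@11:R]
Beat 3 (R): throw ball1 h=4 -> lands@7:R; in-air after throw: [b1@7:R b2@9:R b3@11:R]
Beat 4 (L): throw ball4 h=6 -> lands@10:L; in-air after throw: [b1@7:R b2@9:R b4@10:L b3@11:R]
Beat 5 (R): throw ball5 h=3 -> lands@8:L; in-air after throw: [b1@7:R b5@8:L b2@9:R b4@10:L b3@11:R]
Beat 6 (L): throw ball6 h=8 -> lands@14:L; in-air after throw: [b1@7:R b5@8:L b2@9:R b4@10:L b3@11:R b6@14:L]
Beat 7 (R): throw ball1 h=9 -> lands@16:L; in-air after throw: [b5@8:L b2@9:R b4@10:L b3@11:R b6@14:L b1@16:L]
Beat 8 (L): throw ball5 h=4 -> lands@12:L; in-air after throw: [b2@9:R b4@10:L b3@11:R b5@12:L b6@14:L b1@16:L]
Beat 9 (R): throw ball2 h=6 -> lands@15:R; in-air after throw: [b4@10:L b3@11:R b5@12:L b6@14:L b2@15:R b1@16:L]
Beat 10 (L): throw ball4 h=3 -> lands@13:R; in-air after throw: [b3@11:R b5@12:L b4@13:R b6@14:L b2@15:R b1@16:L]
Beat 11 (R): throw ball3 h=8 -> lands@19:R; in-air after throw: [b5@12:L b4@13:R b6@14:L b2@15:R b1@16:L b3@19:R]
Ball 3: thrown@2 h=9 -> first land @11; rethrown@11 h=8 -> second land @19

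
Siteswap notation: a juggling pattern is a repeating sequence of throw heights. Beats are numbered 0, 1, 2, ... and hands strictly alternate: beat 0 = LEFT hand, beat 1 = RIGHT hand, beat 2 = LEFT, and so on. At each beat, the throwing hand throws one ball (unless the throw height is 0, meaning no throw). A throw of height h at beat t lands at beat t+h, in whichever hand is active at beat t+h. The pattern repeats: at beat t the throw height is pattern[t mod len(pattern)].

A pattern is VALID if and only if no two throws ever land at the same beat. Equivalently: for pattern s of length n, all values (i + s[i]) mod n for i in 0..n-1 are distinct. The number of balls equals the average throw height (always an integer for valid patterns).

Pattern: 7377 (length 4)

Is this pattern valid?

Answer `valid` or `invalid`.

Answer: valid

Derivation:
i=0: (i + s[i]) mod n = (0 + 7) mod 4 = 3
i=1: (i + s[i]) mod n = (1 + 3) mod 4 = 0
i=2: (i + s[i]) mod n = (2 + 7) mod 4 = 1
i=3: (i + s[i]) mod n = (3 + 7) mod 4 = 2
Residues: [3, 0, 1, 2], distinct: True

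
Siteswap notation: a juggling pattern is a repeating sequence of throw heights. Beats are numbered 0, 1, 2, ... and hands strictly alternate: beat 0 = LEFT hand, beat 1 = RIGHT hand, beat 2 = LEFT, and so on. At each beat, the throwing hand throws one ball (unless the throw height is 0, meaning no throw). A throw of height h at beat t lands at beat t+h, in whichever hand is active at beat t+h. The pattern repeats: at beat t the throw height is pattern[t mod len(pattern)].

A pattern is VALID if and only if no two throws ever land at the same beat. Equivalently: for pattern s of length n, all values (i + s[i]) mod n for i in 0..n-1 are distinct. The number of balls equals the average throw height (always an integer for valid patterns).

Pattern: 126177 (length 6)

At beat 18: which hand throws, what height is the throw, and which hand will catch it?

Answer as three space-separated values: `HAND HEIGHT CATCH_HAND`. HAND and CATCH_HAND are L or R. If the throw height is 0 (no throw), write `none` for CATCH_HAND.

Beat 18: 18 mod 2 = 0, so hand = L
Throw height = pattern[18 mod 6] = pattern[0] = 1
Lands at beat 18+1=19, 19 mod 2 = 1, so catch hand = R

Answer: L 1 R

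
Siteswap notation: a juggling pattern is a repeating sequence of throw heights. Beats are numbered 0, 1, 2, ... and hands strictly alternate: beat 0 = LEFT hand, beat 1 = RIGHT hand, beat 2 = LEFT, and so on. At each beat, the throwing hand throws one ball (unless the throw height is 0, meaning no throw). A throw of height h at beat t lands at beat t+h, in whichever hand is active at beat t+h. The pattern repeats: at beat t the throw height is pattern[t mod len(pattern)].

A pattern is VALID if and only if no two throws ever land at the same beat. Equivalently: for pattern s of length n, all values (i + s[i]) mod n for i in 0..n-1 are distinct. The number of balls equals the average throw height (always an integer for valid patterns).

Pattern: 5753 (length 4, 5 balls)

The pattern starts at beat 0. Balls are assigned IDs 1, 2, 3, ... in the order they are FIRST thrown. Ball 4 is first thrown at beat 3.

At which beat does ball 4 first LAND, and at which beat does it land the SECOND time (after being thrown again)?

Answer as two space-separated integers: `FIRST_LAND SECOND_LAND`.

Answer: 6 11

Derivation:
Beat 0 (L): throw ball1 h=5 -> lands@5:R; in-air after throw: [b1@5:R]
Beat 1 (R): throw ball2 h=7 -> lands@8:L; in-air after throw: [b1@5:R b2@8:L]
Beat 2 (L): throw ball3 h=5 -> lands@7:R; in-air after throw: [b1@5:R b3@7:R b2@8:L]
Beat 3 (R): throw ball4 h=3 -> lands@6:L; in-air after throw: [b1@5:R b4@6:L b3@7:R b2@8:L]
Beat 4 (L): throw ball5 h=5 -> lands@9:R; in-air after throw: [b1@5:R b4@6:L b3@7:R b2@8:L b5@9:R]
Beat 5 (R): throw ball1 h=7 -> lands@12:L; in-air after throw: [b4@6:L b3@7:R b2@8:L b5@9:R b1@12:L]
Beat 6 (L): throw ball4 h=5 -> lands@11:R; in-air after throw: [b3@7:R b2@8:L b5@9:R b4@11:R b1@12:L]
Beat 7 (R): throw ball3 h=3 -> lands@10:L; in-air after throw: [b2@8:L b5@9:R b3@10:L b4@11:R b1@12:L]
Beat 8 (L): throw ball2 h=5 -> lands@13:R; in-air after throw: [b5@9:R b3@10:L b4@11:R b1@12:L b2@13:R]
Beat 9 (R): throw ball5 h=7 -> lands@16:L; in-air after throw: [b3@10:L b4@11:R b1@12:L b2@13:R b5@16:L]
Beat 10 (L): throw ball3 h=5 -> lands@15:R; in-air after throw: [b4@11:R b1@12:L b2@13:R b3@15:R b5@16:L]
Beat 11 (R): throw ball4 h=3 -> lands@14:L; in-air after throw: [b1@12:L b2@13:R b4@14:L b3@15:R b5@16:L]
Ball 4: thrown@3 h=3 -> first land @6; rethrown@6 h=5 -> second land @11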